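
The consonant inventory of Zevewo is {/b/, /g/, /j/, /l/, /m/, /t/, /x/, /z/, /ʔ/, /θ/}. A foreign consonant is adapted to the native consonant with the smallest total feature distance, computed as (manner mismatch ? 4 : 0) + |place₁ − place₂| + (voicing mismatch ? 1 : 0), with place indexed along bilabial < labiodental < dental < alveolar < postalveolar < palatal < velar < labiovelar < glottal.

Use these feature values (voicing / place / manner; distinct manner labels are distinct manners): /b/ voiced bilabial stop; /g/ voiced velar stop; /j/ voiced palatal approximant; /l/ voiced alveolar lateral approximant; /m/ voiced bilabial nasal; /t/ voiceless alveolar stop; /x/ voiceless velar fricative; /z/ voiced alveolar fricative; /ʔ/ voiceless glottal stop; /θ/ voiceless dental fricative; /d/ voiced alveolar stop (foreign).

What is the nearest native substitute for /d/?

t

/t/ is closest: same manner (stop), place distance 0 (alveolar→alveolar), voicing differs (+1); total 1. Next closest is /b/ at distance 3.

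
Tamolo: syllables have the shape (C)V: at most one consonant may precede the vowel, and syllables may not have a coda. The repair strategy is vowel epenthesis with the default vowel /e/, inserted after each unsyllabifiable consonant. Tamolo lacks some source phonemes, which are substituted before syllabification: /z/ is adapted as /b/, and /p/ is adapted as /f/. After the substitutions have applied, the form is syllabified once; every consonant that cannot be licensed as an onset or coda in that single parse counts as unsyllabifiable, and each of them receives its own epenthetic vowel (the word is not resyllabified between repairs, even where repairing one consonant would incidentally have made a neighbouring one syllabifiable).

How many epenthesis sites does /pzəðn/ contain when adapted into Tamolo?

3

After substitution the input is /fbəðn/.
The unsyllabifiable consonants are /f/, /ð/, /n/; each receives one epenthetic vowel.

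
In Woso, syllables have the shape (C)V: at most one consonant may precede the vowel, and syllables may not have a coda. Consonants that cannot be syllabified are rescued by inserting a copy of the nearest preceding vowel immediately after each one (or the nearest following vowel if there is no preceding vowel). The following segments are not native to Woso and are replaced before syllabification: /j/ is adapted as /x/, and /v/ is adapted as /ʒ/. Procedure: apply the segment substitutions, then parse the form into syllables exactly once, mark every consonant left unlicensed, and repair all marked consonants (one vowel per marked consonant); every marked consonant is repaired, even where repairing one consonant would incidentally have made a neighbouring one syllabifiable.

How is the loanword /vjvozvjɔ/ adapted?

Substitution: /v/ → /ʒ/, /j/ → /x/, giving /ʒxʒozʒxɔ/.
The consonants /ʒ/, /x/, /z/, /ʒ/ cannot be parsed into a legal (C)V syllable (no codas are permitted; onsets are limited to one consonant).
Inserting the epenthetic vowel yields /ʒ/ → /ʒo/, /x/ → /xo/, /z/ → /zo/, /ʒ/ → /ʒo/.

ʒoxoʒozoʒoxɔ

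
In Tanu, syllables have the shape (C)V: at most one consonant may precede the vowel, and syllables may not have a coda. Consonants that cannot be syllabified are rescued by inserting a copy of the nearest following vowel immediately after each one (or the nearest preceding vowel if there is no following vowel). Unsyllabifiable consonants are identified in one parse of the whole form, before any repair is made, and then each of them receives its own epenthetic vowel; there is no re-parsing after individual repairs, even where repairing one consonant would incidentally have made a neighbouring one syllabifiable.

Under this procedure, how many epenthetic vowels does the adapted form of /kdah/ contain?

The unsyllabifiable consonants are /k/, /h/; each receives one epenthetic vowel.

2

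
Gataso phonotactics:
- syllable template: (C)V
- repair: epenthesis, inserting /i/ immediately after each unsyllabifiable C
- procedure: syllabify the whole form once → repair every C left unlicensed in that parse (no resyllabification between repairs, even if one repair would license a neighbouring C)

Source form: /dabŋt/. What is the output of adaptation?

dabiŋiti

Under (C)V, the unsyllabifiable consonants are /b/, /ŋ/, /t/ (no codas are permitted; onsets are limited to one consonant).
Epenthesis after each stranded consonant: /b/ → /bi/, /ŋ/ → /ŋi/, /t/ → /ti/.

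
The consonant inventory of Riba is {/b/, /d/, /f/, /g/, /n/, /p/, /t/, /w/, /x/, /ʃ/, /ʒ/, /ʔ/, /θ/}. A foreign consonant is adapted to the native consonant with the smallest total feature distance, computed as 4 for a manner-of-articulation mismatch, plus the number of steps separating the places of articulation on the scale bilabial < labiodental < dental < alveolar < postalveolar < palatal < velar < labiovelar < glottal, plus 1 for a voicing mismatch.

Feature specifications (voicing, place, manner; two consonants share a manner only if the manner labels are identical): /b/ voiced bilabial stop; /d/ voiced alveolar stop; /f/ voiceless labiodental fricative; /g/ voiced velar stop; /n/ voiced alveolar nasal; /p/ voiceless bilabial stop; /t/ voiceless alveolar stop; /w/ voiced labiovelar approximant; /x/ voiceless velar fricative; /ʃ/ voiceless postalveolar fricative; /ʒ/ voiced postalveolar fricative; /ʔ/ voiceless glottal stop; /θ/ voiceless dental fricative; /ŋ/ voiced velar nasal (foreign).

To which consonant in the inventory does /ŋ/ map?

/n/ is closest: same manner (nasal), place distance 3 (velar→alveolar), same voicing; total 3. Next closest is /g/ at distance 4.

n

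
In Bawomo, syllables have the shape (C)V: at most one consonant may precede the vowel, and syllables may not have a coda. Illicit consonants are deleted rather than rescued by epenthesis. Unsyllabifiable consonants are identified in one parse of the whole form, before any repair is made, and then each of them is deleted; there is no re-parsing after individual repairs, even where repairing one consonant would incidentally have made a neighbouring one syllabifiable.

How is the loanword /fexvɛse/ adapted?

Syllabifying with onset maximization leaves /x/ stranded (no codas are permitted; onsets are limited to one consonant).
Each unlicensed consonant is deleted: /x/.

fevɛse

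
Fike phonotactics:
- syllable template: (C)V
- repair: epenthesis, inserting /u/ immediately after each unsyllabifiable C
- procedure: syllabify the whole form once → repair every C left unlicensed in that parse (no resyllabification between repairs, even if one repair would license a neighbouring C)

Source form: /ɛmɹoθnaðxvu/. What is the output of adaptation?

The consonants /m/, /θ/, /ð/, /x/ cannot be parsed into a legal (C)V syllable (no codas are permitted; onsets are limited to one consonant).
Each unlicensed consonant becomes the onset of a new syllable: /m/ → /mu/, /θ/ → /θu/, /ð/ → /ðu/, /x/ → /xu/.

ɛmuɹoθunaðuxuvu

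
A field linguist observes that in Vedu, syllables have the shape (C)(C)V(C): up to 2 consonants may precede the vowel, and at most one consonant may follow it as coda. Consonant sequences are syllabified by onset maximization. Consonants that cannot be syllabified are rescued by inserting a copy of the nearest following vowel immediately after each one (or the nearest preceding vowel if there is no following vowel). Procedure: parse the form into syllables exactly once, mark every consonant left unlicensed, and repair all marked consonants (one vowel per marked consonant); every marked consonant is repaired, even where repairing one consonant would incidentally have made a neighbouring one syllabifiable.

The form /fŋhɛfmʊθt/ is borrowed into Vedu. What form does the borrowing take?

fɛŋhɛfmʊθtʊ

The consonants /f/, /t/ cannot be parsed into a legal (C)(C)V(C) syllable (at most one coda consonant is licensed; onsets may contain at most 2 consonants).
Epenthesis after each stranded consonant: /f/ → /fɛ/, /t/ → /tʊ/.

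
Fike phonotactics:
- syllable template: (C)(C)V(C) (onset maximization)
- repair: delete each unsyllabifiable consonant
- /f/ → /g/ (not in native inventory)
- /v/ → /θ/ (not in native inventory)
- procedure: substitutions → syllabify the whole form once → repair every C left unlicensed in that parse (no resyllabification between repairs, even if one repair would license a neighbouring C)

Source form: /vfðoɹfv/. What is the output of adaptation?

gðoɹ

Substitution: /v/ → /θ/, /f/ → /g/, giving /θgðoɹgθ/.
The consonants /θ/, /g/, /θ/ cannot be parsed into a legal (C)(C)V(C) syllable (at most one coda consonant is licensed; onsets may contain at most 2 consonants).
Each unlicensed consonant is deleted: /θ/, /g/, /θ/.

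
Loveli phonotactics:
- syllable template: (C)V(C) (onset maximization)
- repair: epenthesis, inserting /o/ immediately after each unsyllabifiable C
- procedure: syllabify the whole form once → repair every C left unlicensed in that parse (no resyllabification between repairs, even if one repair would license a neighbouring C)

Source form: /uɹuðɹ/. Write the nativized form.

The consonants /ɹ/ cannot be parsed into a legal (C)V(C) syllable (at most one coda consonant is licensed; onsets are limited to one consonant).
Epenthesis after each stranded consonant: /ɹ/ → /ɹo/.

uɹuðɹo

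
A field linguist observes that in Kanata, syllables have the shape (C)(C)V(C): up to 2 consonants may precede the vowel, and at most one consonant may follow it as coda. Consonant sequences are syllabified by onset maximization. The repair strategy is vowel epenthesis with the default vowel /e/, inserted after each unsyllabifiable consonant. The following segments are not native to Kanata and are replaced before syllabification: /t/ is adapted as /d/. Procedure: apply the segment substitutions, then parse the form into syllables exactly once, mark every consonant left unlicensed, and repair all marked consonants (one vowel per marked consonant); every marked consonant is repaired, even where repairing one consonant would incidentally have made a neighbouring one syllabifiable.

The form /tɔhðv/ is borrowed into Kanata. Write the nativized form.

Substitution: /t/ → /d/, giving /dɔhðv/.
Syllabifying with onset maximization leaves /ð/, /v/ stranded (at most one coda consonant is licensed; onsets may contain at most 2 consonants).
Inserting the epenthetic vowel yields /ð/ → /ðe/, /v/ → /ve/.

dɔhðeve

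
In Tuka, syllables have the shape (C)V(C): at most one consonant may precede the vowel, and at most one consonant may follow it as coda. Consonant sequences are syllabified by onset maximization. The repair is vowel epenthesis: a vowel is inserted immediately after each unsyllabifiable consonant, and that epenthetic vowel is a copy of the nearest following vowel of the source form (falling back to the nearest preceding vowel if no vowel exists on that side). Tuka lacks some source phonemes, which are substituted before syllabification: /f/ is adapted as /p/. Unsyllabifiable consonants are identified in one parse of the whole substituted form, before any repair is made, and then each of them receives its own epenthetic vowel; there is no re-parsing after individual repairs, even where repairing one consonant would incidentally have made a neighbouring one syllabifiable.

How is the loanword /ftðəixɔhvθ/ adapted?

Substitution: /f/ → /p/, giving /ptðəixɔhvθ/.
Syllabifying with onset maximization leaves /p/, /t/, /v/, /θ/ stranded (at most one coda consonant is licensed; onsets are limited to one consonant).
Inserting the epenthetic vowel yields /p/ → /pə/, /t/ → /tə/, /v/ → /vɔ/, /θ/ → /θɔ/.

pətəðəixɔhvɔθɔ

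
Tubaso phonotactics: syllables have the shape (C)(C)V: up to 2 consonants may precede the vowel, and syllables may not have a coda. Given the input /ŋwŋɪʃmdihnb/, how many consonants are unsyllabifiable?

The consonants /ŋ/, /ʃ/, /h/, /n/, /b/ cannot be parsed into a legal (C)(C)V syllable (no codas are permitted; onsets may contain at most 2 consonants).

5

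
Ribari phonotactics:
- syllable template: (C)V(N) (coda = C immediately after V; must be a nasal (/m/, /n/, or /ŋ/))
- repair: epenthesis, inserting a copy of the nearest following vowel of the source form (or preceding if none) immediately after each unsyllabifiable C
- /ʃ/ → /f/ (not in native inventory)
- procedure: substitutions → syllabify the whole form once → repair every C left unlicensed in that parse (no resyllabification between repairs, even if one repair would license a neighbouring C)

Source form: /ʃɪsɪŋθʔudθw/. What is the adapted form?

Substitution: /ʃ/ → /f/, giving /fɪsɪŋθʔudθw/.
Syllabifying with onset maximization leaves /θ/, /d/, /θ/, /w/ stranded (only a nasal (/m/, /n/, or /ŋ/) is licensed in coda position; onsets are limited to one consonant).
Each unlicensed consonant becomes the onset of a new syllable: /θ/ → /θu/, /d/ → /du/, /θ/ → /θu/, /w/ → /wu/.

fɪsɪŋθuʔuduθuwu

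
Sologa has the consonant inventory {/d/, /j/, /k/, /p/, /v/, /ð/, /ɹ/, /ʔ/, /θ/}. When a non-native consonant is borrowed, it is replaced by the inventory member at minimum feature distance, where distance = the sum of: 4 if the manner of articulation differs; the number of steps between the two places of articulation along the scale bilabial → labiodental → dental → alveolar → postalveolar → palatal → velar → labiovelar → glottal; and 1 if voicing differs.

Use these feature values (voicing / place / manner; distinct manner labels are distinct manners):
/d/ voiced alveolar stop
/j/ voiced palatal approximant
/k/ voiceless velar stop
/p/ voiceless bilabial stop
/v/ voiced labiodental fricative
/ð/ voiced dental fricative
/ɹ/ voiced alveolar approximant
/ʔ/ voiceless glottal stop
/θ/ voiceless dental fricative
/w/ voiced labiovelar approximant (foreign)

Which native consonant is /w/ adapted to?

/j/ is closest: same manner (approximant), place distance 2 (labiovelar→palatal), same voicing; total 2. Next closest is /ɹ/ at distance 4.

j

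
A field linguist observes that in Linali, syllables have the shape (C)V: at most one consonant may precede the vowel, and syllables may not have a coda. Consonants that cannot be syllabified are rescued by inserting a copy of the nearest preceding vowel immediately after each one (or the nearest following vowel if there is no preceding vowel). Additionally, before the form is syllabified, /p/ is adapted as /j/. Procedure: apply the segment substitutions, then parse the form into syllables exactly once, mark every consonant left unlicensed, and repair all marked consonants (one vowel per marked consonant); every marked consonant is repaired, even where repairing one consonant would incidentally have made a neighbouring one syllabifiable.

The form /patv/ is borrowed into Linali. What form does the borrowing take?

jatava

Substitution: /p/ → /j/, giving /jatv/.
The consonants /t/, /v/ cannot be parsed into a legal (C)V syllable (no codas are permitted; onsets are limited to one consonant).
Epenthesis after each stranded consonant: /t/ → /ta/, /v/ → /va/.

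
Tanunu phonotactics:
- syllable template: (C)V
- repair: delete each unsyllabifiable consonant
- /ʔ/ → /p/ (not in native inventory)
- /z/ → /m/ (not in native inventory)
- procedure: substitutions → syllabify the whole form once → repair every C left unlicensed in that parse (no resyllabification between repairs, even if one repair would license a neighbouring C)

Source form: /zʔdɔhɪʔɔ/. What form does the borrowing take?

Substitution: /z/ → /m/, /ʔ/ → /p/, giving /mpdɔhɪpɔ/.
The consonants /m/, /p/ cannot be parsed into a legal (C)V syllable (no codas are permitted; onsets are limited to one consonant).
Deletion applies to /m/, /p/.

dɔhɪpɔ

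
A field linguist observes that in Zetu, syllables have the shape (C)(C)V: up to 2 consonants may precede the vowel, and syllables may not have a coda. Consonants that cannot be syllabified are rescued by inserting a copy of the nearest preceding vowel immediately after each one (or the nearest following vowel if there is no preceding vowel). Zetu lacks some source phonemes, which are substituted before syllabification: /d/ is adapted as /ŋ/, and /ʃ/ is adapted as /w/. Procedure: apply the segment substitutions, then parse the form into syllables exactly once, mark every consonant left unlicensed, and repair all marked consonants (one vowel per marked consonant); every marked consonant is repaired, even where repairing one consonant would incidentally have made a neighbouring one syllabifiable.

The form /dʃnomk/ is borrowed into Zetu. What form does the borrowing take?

Substitution: /d/ → /ŋ/, /ʃ/ → /w/, giving /ŋwnomk/.
The consonants /ŋ/, /m/, /k/ cannot be parsed into a legal (C)(C)V syllable (no codas are permitted; onsets may contain at most 2 consonants).
Each unlicensed consonant becomes the onset of a new syllable: /ŋ/ → /ŋo/, /m/ → /mo/, /k/ → /ko/.

ŋownomoko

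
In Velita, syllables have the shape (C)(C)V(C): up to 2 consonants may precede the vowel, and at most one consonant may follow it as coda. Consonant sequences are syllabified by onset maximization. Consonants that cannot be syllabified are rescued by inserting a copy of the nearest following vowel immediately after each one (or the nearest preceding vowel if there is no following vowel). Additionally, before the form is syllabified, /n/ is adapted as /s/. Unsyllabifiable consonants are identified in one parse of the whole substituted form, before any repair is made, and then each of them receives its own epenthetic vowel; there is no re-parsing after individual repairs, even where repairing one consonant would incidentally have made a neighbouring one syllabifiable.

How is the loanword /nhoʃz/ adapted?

Substitution: /n/ → /s/, giving /shoʃz/.
Syllabifying with onset maximization leaves /z/ stranded (at most one coda consonant is licensed; onsets may contain at most 2 consonants).
Each unlicensed consonant becomes the onset of a new syllable: /z/ → /zo/.

shoʃzo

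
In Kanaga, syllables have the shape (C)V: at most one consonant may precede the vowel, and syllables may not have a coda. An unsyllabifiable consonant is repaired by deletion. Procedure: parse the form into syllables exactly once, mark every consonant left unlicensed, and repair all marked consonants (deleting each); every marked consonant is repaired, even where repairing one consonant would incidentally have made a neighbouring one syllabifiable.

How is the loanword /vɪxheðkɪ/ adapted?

The consonants /x/, /ð/ cannot be parsed into a legal (C)V syllable (no codas are permitted; onsets are limited to one consonant).
Deleting the stranded consonants removes /x/, /ð/.

vɪhekɪ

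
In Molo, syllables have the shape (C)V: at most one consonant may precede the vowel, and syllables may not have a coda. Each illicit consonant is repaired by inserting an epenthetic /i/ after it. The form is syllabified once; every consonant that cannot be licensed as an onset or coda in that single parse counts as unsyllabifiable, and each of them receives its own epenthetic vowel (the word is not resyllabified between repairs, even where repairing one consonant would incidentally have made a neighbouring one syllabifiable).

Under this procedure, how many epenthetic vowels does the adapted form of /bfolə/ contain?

1

The unsyllabifiable consonants are /b/; each receives one epenthetic vowel.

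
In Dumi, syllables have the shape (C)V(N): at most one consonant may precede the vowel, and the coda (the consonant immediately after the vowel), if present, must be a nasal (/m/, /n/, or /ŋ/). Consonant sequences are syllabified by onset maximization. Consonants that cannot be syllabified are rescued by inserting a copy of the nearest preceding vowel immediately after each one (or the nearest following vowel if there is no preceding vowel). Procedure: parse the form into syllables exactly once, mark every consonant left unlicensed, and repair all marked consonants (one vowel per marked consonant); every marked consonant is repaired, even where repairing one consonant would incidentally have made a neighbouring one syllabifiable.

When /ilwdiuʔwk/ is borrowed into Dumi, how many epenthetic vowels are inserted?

The unsyllabifiable consonants are /l/, /w/, /ʔ/, /w/, /k/; each receives one epenthetic vowel.

5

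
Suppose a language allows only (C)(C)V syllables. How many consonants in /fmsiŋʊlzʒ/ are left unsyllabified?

Under (C)(C)V, the unsyllabifiable consonants are /f/, /l/, /z/, /ʒ/ (no codas are permitted; onsets may contain at most 2 consonants).

4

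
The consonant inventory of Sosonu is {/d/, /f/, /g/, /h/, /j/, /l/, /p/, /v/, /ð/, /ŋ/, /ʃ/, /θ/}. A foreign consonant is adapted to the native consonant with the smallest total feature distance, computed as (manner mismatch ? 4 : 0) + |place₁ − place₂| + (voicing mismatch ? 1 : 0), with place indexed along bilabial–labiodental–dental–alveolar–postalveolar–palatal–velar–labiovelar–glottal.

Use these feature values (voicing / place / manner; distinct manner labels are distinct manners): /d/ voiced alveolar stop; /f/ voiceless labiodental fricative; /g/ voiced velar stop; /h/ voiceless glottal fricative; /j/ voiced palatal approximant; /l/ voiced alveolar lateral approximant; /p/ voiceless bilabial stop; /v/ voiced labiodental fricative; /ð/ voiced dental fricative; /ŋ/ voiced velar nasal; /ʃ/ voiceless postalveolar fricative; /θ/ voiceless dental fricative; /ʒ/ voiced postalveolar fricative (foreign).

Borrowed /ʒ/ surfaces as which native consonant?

ʃ

/ʃ/ is closest: same manner (fricative), place distance 0 (postalveolar→postalveolar), voicing differs (+1); total 1. Next closest is /ð/ at distance 2.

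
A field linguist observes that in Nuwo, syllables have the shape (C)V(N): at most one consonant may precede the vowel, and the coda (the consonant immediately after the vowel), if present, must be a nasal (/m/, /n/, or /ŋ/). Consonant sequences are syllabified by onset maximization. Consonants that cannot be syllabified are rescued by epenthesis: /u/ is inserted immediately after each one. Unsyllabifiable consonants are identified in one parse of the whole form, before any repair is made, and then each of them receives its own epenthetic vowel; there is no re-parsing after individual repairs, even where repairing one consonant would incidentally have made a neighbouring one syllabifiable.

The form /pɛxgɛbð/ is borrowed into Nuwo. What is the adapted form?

Under (C)V(N), the unsyllabifiable consonants are /x/, /b/, /ð/ (only a nasal (/m/, /n/, or /ŋ/) is licensed in coda position; onsets are limited to one consonant).
Epenthesis after each stranded consonant: /x/ → /xu/, /b/ → /bu/, /ð/ → /ðu/.

pɛxugɛbuðu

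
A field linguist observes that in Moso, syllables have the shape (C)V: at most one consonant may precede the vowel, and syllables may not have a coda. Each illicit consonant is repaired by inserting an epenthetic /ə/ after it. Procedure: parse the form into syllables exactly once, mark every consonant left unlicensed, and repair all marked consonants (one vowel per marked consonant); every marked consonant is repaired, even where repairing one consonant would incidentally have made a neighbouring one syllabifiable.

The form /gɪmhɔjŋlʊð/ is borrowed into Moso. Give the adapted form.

The consonants /m/, /j/, /ŋ/, /ð/ cannot be parsed into a legal (C)V syllable (no codas are permitted; onsets are limited to one consonant).
Epenthesis after each stranded consonant: /m/ → /mə/, /j/ → /jə/, /ŋ/ → /ŋə/, /ð/ → /ðə/.

gɪməhɔjəŋəlʊðə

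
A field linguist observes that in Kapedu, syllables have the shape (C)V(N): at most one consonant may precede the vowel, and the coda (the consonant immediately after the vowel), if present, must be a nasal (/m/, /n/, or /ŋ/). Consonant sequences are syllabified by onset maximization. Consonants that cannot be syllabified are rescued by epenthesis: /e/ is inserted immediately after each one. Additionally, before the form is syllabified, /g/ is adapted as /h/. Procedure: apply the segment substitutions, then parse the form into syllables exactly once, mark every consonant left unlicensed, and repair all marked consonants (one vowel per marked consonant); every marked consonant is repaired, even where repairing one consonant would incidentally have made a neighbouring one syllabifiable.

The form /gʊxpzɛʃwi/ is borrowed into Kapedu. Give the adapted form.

hʊxepezɛʃewi

Substitution: /g/ → /h/, giving /hʊxpzɛʃwi/.
The consonants /x/, /p/, /ʃ/ cannot be parsed into a legal (C)V(N) syllable (only a nasal (/m/, /n/, or /ŋ/) is licensed in coda position; onsets are limited to one consonant).
Epenthesis after each stranded consonant: /x/ → /xe/, /p/ → /pe/, /ʃ/ → /ʃe/.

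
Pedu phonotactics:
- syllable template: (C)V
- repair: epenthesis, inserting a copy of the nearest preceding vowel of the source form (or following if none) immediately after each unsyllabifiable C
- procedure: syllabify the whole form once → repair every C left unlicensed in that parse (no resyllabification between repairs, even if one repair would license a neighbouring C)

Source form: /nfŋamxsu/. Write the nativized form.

nafaŋamaxasu

Syllabifying with onset maximization leaves /n/, /f/, /m/, /x/ stranded (no codas are permitted; onsets are limited to one consonant).
Epenthesis after each stranded consonant: /n/ → /na/, /f/ → /fa/, /m/ → /ma/, /x/ → /xa/.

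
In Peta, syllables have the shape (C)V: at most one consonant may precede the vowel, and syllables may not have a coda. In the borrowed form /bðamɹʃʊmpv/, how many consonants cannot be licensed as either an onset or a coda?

6

Syllabifying with onset maximization leaves /b/, /m/, /ɹ/, /m/, /p/, /v/ stranded (no codas are permitted; onsets are limited to one consonant).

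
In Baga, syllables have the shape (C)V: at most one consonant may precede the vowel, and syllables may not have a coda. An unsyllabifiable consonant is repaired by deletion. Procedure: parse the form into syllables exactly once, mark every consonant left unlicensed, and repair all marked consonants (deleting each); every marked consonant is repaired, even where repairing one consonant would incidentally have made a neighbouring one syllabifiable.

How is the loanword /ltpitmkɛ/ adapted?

pikɛ

The consonants /l/, /t/, /t/, /m/ cannot be parsed into a legal (C)V syllable (no codas are permitted; onsets are limited to one consonant).
Each unlicensed consonant is deleted: /l/, /t/, /t/, /m/.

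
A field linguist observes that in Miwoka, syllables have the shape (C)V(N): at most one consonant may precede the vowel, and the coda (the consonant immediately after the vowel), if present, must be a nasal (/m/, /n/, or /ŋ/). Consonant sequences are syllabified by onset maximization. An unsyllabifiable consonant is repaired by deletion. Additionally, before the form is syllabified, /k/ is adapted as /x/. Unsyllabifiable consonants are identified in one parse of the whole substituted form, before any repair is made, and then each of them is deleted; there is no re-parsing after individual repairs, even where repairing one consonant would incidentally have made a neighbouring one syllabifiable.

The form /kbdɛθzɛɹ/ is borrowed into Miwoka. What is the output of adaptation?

Substitution: /k/ → /x/, giving /xbdɛθzɛɹ/.
The consonants /x/, /b/, /θ/, /ɹ/ cannot be parsed into a legal (C)V(N) syllable (only a nasal (/m/, /n/, or /ŋ/) is licensed in coda position; onsets are limited to one consonant).
Deletion applies to /x/, /b/, /θ/, /ɹ/.

dɛzɛ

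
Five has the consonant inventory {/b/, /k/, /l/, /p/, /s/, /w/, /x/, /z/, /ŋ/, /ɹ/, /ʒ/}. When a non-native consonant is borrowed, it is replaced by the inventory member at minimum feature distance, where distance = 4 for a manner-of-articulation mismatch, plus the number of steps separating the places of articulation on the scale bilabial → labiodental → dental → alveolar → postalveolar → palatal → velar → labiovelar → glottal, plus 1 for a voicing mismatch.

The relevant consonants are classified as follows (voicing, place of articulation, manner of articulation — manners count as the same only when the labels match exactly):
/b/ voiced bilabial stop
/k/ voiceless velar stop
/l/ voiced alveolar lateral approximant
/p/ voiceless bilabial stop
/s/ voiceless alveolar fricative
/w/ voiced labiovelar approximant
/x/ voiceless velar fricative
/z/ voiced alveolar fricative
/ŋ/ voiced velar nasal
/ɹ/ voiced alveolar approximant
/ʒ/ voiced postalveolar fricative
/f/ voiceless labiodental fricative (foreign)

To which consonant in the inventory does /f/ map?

s

/s/ is closest: same manner (fricative), place distance 2 (labiodental→alveolar), same voicing; total 2. Next closest is /z/ at distance 3.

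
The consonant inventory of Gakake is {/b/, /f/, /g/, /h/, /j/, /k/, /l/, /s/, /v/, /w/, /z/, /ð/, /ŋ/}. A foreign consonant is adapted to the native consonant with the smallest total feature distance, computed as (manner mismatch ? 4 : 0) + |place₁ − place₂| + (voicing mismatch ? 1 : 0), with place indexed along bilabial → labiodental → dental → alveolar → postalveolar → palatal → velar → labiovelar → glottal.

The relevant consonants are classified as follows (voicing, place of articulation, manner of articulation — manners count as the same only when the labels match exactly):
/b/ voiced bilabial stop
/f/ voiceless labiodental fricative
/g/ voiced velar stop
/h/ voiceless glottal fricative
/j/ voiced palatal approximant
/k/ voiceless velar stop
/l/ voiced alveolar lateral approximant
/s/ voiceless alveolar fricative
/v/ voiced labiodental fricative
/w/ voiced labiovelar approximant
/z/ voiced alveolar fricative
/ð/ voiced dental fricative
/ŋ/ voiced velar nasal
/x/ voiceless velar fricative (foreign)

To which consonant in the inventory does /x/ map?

h

/h/ is closest: same manner (fricative), place distance 2 (velar→glottal), same voicing; total 2. Next closest is /s/ at distance 3.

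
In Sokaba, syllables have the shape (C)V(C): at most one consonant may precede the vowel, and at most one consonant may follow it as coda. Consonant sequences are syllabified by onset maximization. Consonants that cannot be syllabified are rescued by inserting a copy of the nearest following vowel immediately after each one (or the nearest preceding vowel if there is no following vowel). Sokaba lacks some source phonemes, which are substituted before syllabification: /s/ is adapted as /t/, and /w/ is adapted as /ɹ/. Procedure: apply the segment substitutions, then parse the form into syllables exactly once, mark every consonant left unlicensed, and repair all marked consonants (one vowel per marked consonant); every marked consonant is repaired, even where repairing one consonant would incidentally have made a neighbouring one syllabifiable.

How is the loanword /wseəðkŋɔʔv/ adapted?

Substitution: /w/ → /ɹ/, /s/ → /t/, giving /ɹteəðkŋɔʔv/.
Under (C)V(C), the unsyllabifiable consonants are /ɹ/, /k/, /v/ (at most one coda consonant is licensed; onsets are limited to one consonant).
Each unlicensed consonant becomes the onset of a new syllable: /ɹ/ → /ɹe/, /k/ → /kɔ/, /v/ → /vɔ/.

ɹeteəðkɔŋɔʔvɔ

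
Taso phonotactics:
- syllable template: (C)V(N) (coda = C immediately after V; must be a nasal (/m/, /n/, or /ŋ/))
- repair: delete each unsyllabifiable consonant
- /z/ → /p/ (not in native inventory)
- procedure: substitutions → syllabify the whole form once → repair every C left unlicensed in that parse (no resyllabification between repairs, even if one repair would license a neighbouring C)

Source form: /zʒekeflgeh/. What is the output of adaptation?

Substitution: /z/ → /p/, giving /pʒekeflgeh/.
Syllabifying with onset maximization leaves /p/, /f/, /l/, /h/ stranded (only a nasal (/m/, /n/, or /ŋ/) is licensed in coda position; onsets are limited to one consonant).
Deletion applies to /p/, /f/, /l/, /h/.

ʒekege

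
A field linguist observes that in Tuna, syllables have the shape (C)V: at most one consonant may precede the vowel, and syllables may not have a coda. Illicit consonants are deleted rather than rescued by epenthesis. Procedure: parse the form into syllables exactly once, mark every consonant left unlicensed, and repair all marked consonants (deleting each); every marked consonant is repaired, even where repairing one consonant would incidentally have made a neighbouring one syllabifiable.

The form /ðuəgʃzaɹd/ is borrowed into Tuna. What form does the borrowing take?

The consonants /g/, /ʃ/, /ɹ/, /d/ cannot be parsed into a legal (C)V syllable (no codas are permitted; onsets are limited to one consonant).
Deletion applies to /g/, /ʃ/, /ɹ/, /d/.

ðuəza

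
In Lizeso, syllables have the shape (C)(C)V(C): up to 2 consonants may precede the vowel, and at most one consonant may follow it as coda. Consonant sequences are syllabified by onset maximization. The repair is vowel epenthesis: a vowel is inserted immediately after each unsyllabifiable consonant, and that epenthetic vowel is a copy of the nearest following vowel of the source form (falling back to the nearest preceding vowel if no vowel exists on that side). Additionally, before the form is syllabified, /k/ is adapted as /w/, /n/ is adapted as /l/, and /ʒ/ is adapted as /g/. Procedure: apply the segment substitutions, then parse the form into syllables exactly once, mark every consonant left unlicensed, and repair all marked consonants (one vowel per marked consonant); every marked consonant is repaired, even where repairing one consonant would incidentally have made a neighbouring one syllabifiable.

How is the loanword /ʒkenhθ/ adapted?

Substitution: /ʒ/ → /g/, /k/ → /w/, /n/ → /l/, giving /gwelhθ/.
The consonants /h/, /θ/ cannot be parsed into a legal (C)(C)V(C) syllable (at most one coda consonant is licensed; onsets may contain at most 2 consonants).
Inserting the epenthetic vowel yields /h/ → /he/, /θ/ → /θe/.

gwelheθe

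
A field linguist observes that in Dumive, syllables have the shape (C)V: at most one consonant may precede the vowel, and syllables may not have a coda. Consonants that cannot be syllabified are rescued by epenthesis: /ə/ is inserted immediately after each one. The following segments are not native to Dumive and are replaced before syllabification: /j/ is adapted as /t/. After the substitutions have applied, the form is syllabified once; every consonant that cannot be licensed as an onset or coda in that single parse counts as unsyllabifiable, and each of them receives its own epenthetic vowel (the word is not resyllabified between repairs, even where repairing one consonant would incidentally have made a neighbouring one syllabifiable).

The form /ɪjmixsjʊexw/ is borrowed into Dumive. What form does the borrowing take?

ɪtəmixəsətʊexəwə

Substitution: /j/ → /t/, giving /ɪtmixstʊexw/.
Under (C)V, the unsyllabifiable consonants are /t/, /x/, /s/, /x/, /w/ (no codas are permitted; onsets are limited to one consonant).
Each unlicensed consonant becomes the onset of a new syllable: /t/ → /tə/, /x/ → /xə/, /s/ → /sə/, /x/ → /xə/, /w/ → /wə/.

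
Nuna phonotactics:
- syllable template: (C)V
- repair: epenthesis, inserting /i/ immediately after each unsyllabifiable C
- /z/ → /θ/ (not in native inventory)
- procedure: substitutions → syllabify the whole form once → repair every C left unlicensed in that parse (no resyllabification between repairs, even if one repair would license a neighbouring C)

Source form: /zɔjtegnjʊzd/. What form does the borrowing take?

θɔjiteginijʊθidi

Substitution: /z/ → /θ/, giving /θɔjtegnjʊθd/.
Syllabifying with onset maximization leaves /j/, /g/, /n/, /θ/, /d/ stranded (no codas are permitted; onsets are limited to one consonant).
Inserting the epenthetic vowel yields /j/ → /ji/, /g/ → /gi/, /n/ → /ni/, /θ/ → /θi/, /d/ → /di/.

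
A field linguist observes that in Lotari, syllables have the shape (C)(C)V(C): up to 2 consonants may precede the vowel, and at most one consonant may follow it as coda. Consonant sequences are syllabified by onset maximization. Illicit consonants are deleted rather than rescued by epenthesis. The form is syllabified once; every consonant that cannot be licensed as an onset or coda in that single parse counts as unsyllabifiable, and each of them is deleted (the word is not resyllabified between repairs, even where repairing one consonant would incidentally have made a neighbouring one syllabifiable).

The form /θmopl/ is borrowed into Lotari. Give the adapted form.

Under (C)(C)V(C), the unsyllabifiable consonants are /l/ (at most one coda consonant is licensed; onsets may contain at most 2 consonants).
Each unlicensed consonant is deleted: /l/.

θmop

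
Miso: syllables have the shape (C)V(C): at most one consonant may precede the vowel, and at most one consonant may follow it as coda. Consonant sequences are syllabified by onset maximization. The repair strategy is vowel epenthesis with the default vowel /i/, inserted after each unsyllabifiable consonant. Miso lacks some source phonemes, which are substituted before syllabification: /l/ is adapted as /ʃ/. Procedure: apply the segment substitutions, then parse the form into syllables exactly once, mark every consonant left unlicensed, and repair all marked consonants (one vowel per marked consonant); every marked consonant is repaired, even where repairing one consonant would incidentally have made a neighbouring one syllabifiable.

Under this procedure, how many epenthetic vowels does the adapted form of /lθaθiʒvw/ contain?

3

After substitution the input is /ʃθaθiʒvw/.
The unsyllabifiable consonants are /ʃ/, /v/, /w/; each receives one epenthetic vowel.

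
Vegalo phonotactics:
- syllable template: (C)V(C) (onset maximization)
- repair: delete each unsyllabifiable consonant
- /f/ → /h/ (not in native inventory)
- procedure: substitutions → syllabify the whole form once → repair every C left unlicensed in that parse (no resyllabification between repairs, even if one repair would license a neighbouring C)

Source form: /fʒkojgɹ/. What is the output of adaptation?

Substitution: /f/ → /h/, giving /hʒkojgɹ/.
Syllabifying with onset maximization leaves /h/, /ʒ/, /g/, /ɹ/ stranded (at most one coda consonant is licensed; onsets are limited to one consonant).
Deleting the stranded consonants removes /h/, /ʒ/, /g/, /ɹ/.

koj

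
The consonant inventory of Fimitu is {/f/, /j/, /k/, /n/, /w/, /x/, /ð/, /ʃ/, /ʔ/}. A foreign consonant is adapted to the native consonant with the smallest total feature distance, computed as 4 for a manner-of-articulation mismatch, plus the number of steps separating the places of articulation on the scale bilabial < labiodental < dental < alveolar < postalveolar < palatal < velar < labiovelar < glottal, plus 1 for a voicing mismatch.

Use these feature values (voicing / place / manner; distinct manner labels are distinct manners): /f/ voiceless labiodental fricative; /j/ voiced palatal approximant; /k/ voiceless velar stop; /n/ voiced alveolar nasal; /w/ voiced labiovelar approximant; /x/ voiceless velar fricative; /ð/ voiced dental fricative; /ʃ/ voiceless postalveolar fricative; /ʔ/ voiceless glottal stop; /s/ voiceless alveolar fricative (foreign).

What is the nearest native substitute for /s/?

/ʃ/ is closest: same manner (fricative), place distance 1 (alveolar→postalveolar), same voicing; total 1. Next closest is /f/ at distance 2.

ʃ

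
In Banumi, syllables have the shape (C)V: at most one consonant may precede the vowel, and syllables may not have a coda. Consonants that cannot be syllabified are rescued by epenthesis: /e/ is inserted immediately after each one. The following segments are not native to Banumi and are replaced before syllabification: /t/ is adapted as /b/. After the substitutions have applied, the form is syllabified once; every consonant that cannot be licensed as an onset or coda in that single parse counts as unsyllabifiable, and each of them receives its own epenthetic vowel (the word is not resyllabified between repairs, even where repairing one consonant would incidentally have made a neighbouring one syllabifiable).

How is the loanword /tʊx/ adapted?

bʊxe

Substitution: /t/ → /b/, giving /bʊx/.
Syllabifying with onset maximization leaves /x/ stranded (no codas are permitted; onsets are limited to one consonant).
Each unlicensed consonant becomes the onset of a new syllable: /x/ → /xe/.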